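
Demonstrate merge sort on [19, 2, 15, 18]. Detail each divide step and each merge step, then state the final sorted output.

Merge sort trace:

Split: [19, 2, 15, 18] -> [19, 2] and [15, 18]
  Split: [19, 2] -> [19] and [2]
  Merge: [19] + [2] -> [2, 19]
  Split: [15, 18] -> [15] and [18]
  Merge: [15] + [18] -> [15, 18]
Merge: [2, 19] + [15, 18] -> [2, 15, 18, 19]

Final sorted array: [2, 15, 18, 19]

The merge sort proceeds by recursively splitting the array and merging sorted halves.
After all merges, the sorted array is [2, 15, 18, 19].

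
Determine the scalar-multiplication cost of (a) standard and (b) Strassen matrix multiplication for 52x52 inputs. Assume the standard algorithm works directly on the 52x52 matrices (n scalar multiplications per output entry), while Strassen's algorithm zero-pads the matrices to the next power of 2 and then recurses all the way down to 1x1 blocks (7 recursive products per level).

Matrix multiplication for 52x52 matrices:

Strassen's algorithm requires power-of-2 dimensions. Pad 52x52 to 64x64 (next power of 2).

Standard algorithm: 52^3 = 140608 multiplications
Strassen's algorithm: 7^(log2(64)) = 7^6 = 117649 multiplications
Savings: 140608 - 117649 = 22959 multiplications

Standard: 140608 multiplications (52^3). Strassen: 117649 multiplications (7^6, after padding to 64x64). Strassen reduces 8 recursive multiplications to 7 at each level.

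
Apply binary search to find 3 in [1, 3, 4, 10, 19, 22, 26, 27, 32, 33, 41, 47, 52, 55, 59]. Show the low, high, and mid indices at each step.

Binary search for 3 in [1, 3, 4, 10, 19, 22, 26, 27, 32, 33, 41, 47, 52, 55, 59]:

lo=0, hi=14, mid=7, arr[mid]=27 -> 27 > 3, search left half
lo=0, hi=6, mid=3, arr[mid]=10 -> 10 > 3, search left half
lo=0, hi=2, mid=1, arr[mid]=3 -> Found target at index 1!

Binary search finds 3 at index 1 after 3 comparisons. The search repeatedly halves the search space by comparing with the middle element.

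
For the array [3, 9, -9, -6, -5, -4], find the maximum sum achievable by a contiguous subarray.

Using Kadane's algorithm on [3, 9, -9, -6, -5, -4]:

Scanning through the array:
Position 1 (value 9): max_ending_here = 12, max_so_far = 12
Position 2 (value -9): max_ending_here = 3, max_so_far = 12
Position 3 (value -6): max_ending_here = -3, max_so_far = 12
Position 4 (value -5): max_ending_here = -5, max_so_far = 12
Position 5 (value -4): max_ending_here = -4, max_so_far = 12

Maximum subarray: [3, 9]
Maximum sum: 12

The maximum subarray is [3, 9] with sum 12. This subarray runs from index 0 to index 1.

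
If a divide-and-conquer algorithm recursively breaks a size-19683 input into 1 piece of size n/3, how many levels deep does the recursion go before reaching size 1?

For divide and conquer with division factor 3:

Problem sizes at each level:
Level 0: 19683
Level 1: 6561
Level 2: 2187
Level 3: 729
Level 4: 243
Level 5: 81
Level 6: 27
Level 7: 9
Level 8: 3
Level 9: 1

The root is level 0 and the size-1 base case is level 9 (the tree spans levels 0 through 9, i.e. 10 levels counting the root), so the depth is the number of divisions: log_3(19683) = 9

The recursion tree depth is log_3(19683) = 9. At each level, the problem size is divided by 3, so it takes 9 divisions to reduce to a base case of size 1. The algorithm makes 1 recursive call at each level.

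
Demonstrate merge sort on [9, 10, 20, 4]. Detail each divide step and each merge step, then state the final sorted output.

Merge sort trace:

Split: [9, 10, 20, 4] -> [9, 10] and [20, 4]
  Split: [9, 10] -> [9] and [10]
  Merge: [9] + [10] -> [9, 10]
  Split: [20, 4] -> [20] and [4]
  Merge: [20] + [4] -> [4, 20]
Merge: [9, 10] + [4, 20] -> [4, 9, 10, 20]

Final sorted array: [4, 9, 10, 20]

The merge sort proceeds by recursively splitting the array and merging sorted halves.
After all merges, the sorted array is [4, 9, 10, 20].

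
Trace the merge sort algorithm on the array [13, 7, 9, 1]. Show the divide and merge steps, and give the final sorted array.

Merge sort trace:

Split: [13, 7, 9, 1] -> [13, 7] and [9, 1]
  Split: [13, 7] -> [13] and [7]
  Merge: [13] + [7] -> [7, 13]
  Split: [9, 1] -> [9] and [1]
  Merge: [9] + [1] -> [1, 9]
Merge: [7, 13] + [1, 9] -> [1, 7, 9, 13]

Final sorted array: [1, 7, 9, 13]

The merge sort proceeds by recursively splitting the array and merging sorted halves.
After all merges, the sorted array is [1, 7, 9, 13].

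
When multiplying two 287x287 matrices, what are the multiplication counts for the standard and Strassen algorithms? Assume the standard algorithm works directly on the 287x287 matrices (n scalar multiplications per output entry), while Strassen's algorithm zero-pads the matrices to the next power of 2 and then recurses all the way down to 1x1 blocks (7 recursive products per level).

Matrix multiplication for 287x287 matrices:

Strassen's algorithm requires power-of-2 dimensions. Pad 287x287 to 512x512 (next power of 2).

Standard algorithm: 287^3 = 23639903 multiplications
Strassen's algorithm: 7^(log2(512)) = 7^9 = 40353607 multiplications
Difference: 23639903 - 40353607 = -16713704 (Strassen uses MORE here due to padding overhead — for small or just-over-power-of-2 n, padding can outweigh the per-level savings)

Standard: 23639903 multiplications (287^3). Strassen: 40353607 multiplications (7^9, after padding to 512x512). Strassen reduces 8 recursive multiplications to 7 at each level.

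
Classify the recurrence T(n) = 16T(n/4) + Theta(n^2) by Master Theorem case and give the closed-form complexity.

Master Theorem for T(n) = 16T(n/4) + O(n^2):

a = 16, b = 4, c = 2
log_b(a) = log_4(16) = 2.0000

Case 2: c = 2 = log_4(16) = 2.0000
T(n) = O(n^2 log n) = O(n^2 log n)

For T(n) = 16T(n/4) + O(n^2): log_4(16) = 2.0000. This is Case 2 of the Master Theorem (c = log_b(a), equal work at all levels), giving O(n^2 log n).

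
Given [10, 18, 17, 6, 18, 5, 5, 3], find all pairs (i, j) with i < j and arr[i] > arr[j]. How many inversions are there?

Finding inversions in [10, 18, 17, 6, 18, 5, 5, 3]:

(0, 3): arr[0]=10 > arr[3]=6
(0, 5): arr[0]=10 > arr[5]=5
(0, 6): arr[0]=10 > arr[6]=5
(0, 7): arr[0]=10 > arr[7]=3
(1, 2): arr[1]=18 > arr[2]=17
(1, 3): arr[1]=18 > arr[3]=6
(1, 5): arr[1]=18 > arr[5]=5
(1, 6): arr[1]=18 > arr[6]=5
(1, 7): arr[1]=18 > arr[7]=3
(2, 3): arr[2]=17 > arr[3]=6
(2, 5): arr[2]=17 > arr[5]=5
(2, 6): arr[2]=17 > arr[6]=5
(2, 7): arr[2]=17 > arr[7]=3
(3, 5): arr[3]=6 > arr[5]=5
(3, 6): arr[3]=6 > arr[6]=5
(3, 7): arr[3]=6 > arr[7]=3
(4, 5): arr[4]=18 > arr[5]=5
(4, 6): arr[4]=18 > arr[6]=5
(4, 7): arr[4]=18 > arr[7]=3
(5, 7): arr[5]=5 > arr[7]=3
(6, 7): arr[6]=5 > arr[7]=3

Total inversions: 21

The array has 21 inversion(s): (0,3), (0,5), (0,6), (0,7), (1,2), (1,3), (1,5), (1,6), (1,7), (2,3), (2,5), (2,6), (2,7), (3,5), (3,6), (3,7), (4,5), (4,6), (4,7), (5,7), (6,7). Each pair (i,j) satisfies i < j and arr[i] > arr[j].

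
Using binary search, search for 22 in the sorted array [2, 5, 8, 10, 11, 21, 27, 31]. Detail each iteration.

Binary search for 22 in [2, 5, 8, 10, 11, 21, 27, 31]:

lo=0, hi=7, mid=3, arr[mid]=10 -> 10 < 22, search right half
lo=4, hi=7, mid=5, arr[mid]=21 -> 21 < 22, search right half
lo=6, hi=7, mid=6, arr[mid]=27 -> 27 > 22, search left half
lo=6 > hi=5, target 22 not found

Binary search determines that 22 is not in the array after 3 comparisons. The search space was exhausted without finding the target.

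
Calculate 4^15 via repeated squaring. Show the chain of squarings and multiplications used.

Computing 4^15 by squaring (build up from 4^1; each line after the first costs one multiplication):

4^1 = 4
4^2 = (4^1)^2 = 4^2 = 16
4^3 = 4 * 4^2 = 4 * 16 = 64
4^6 = (4^3)^2 = 64^2 = 4096
4^7 = 4 * 4^6 = 4 * 4096 = 16384
4^14 = (4^7)^2 = 16384^2 = 268435456
4^15 = 4 * 4^14 = 4 * 268435456 = 1073741824

Result: 1073741824
Multiplications needed: 6 (6 lines after 4^1)

4^15 = 1073741824. Using exponentiation by squaring, this requires 6 multiplications. The key idea: if the exponent is even, square the half-power; if odd, multiply by the base once.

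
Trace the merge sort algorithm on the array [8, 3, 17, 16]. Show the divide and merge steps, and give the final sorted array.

Merge sort trace:

Split: [8, 3, 17, 16] -> [8, 3] and [17, 16]
  Split: [8, 3] -> [8] and [3]
  Merge: [8] + [3] -> [3, 8]
  Split: [17, 16] -> [17] and [16]
  Merge: [17] + [16] -> [16, 17]
Merge: [3, 8] + [16, 17] -> [3, 8, 16, 17]

Final sorted array: [3, 8, 16, 17]

The merge sort proceeds by recursively splitting the array and merging sorted halves.
After all merges, the sorted array is [3, 8, 16, 17].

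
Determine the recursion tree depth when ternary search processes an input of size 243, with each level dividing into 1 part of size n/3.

For divide and conquer with division factor 3:

Problem sizes at each level:
Level 0: 243
Level 1: 81
Level 2: 27
Level 3: 9
Level 4: 3
Level 5: 1

The root is level 0 and the size-1 base case is level 5 (the tree spans levels 0 through 5, i.e. 6 levels counting the root), so the depth is the number of divisions: log_3(243) = 5

The recursion tree depth is log_3(243) = 5. At each level, the problem size is divided by 3, so it takes 5 divisions to reduce to a base case of size 1. The algorithm makes 1 recursive call at each level.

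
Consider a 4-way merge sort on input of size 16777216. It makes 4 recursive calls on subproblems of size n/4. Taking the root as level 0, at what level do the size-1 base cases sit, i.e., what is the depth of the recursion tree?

For divide and conquer with division factor 4:

Problem sizes at each level:
Level 0: 16777216
Level 1: 4194304
Level 2: 1048576
Level 3: 262144
Level 4: 65536
Level 5: 16384
Level 6: 4096
Level 7: 1024
Level 8: 256
Level 9: 64
Level 10: 16
Level 11: 4
Level 12: 1

The root is level 0 and the size-1 base case is level 12 (the tree spans levels 0 through 12, i.e. 13 levels counting the root), so the depth is the number of divisions: log_4(16777216) = 12

The recursion tree depth is log_4(16777216) = 12. At each level, the problem size is divided by 4, so it takes 12 divisions to reduce to a base case of size 1. The algorithm makes 4 recursive calls at each level.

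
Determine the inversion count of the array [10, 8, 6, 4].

Finding inversions in [10, 8, 6, 4]:

(0, 1): arr[0]=10 > arr[1]=8
(0, 2): arr[0]=10 > arr[2]=6
(0, 3): arr[0]=10 > arr[3]=4
(1, 2): arr[1]=8 > arr[2]=6
(1, 3): arr[1]=8 > arr[3]=4
(2, 3): arr[2]=6 > arr[3]=4

Total inversions: 6

The array has 6 inversion(s): (0,1), (0,2), (0,3), (1,2), (1,3), (2,3). Each pair (i,j) satisfies i < j and arr[i] > arr[j].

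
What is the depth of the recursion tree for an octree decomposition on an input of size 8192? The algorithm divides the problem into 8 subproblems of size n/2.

For divide and conquer with division factor 2:

Problem sizes at each level:
Level 0: 8192
Level 1: 4096
Level 2: 2048
Level 3: 1024
Level 4: 512
Level 5: 256
Level 6: 128
Level 7: 64
Level 8: 32
Level 9: 16
Level 10: 8
Level 11: 4
Level 12: 2
Level 13: 1

The root is level 0 and the size-1 base case is level 13 (the tree spans levels 0 through 13, i.e. 14 levels counting the root), so the depth is the number of divisions: log_2(8192) = 13

The recursion tree depth is log_2(8192) = 13. At each level, the problem size is divided by 2, so it takes 13 divisions to reduce to a base case of size 1. The algorithm makes 8 recursive calls at each level.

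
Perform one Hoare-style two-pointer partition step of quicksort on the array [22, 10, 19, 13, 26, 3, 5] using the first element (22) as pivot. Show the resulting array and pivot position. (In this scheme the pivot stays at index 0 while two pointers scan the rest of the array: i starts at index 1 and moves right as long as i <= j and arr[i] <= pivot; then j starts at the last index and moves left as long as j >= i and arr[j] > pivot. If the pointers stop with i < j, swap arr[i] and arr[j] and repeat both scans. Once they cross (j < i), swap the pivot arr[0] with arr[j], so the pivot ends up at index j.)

Hoare-style two-pointer partition with pivot = 22:

Initial array: [22, 10, 19, 13, 26, 3, 5]

Pointers start at i = 1, j = 6.
i stops at index 4 (arr[4]=26 > 22), j stops at index 6 (arr[6]=5 <= 22): swap arr[4] and arr[6], array becomes [22, 10, 19, 13, 5, 3, 26]
i ends at 6, j ends at 5: the pointers have crossed (j < i), so scanning stops.

Swap pivot arr[0] with arr[5] to place pivot at position 5: [3, 10, 19, 13, 5, 22, 26]
Pivot position: 5

After partitioning with pivot 22, the array becomes [3, 10, 19, 13, 5, 22, 26]. The pivot is placed at index 5. All elements to the left of the pivot are <= 22, and all elements to the right are > 22.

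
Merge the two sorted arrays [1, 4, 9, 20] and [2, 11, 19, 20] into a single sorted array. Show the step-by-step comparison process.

Merging process:

Compare 1 vs 2: take 1 from left. Merged: [1]
Compare 4 vs 2: take 2 from right. Merged: [1, 2]
Compare 4 vs 11: take 4 from left. Merged: [1, 2, 4]
Compare 9 vs 11: take 9 from left. Merged: [1, 2, 4, 9]
Compare 20 vs 11: take 11 from right. Merged: [1, 2, 4, 9, 11]
Compare 20 vs 19: take 19 from right. Merged: [1, 2, 4, 9, 11, 19]
Compare 20 vs 20: take 20 from left. Merged: [1, 2, 4, 9, 11, 19, 20]
Append remaining from right: [20]. Merged: [1, 2, 4, 9, 11, 19, 20, 20]

Final merged array: [1, 2, 4, 9, 11, 19, 20, 20]
Total comparisons: 7

The merged array is [1, 2, 4, 9, 11, 19, 20, 20], requiring 7 comparisons. The merge step runs in O(n) time where n is the total number of elements.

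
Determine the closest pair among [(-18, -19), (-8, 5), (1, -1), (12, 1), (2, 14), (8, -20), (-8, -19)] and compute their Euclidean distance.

Computing all pairwise distances among 7 points:

d((-18, -19), (-8, 5)) = 26.0
d((-18, -19), (1, -1)) = 26.1725
d((-18, -19), (12, 1)) = 36.0555
d((-18, -19), (2, 14)) = 38.5876
d((-18, -19), (8, -20)) = 26.0192
d((-18, -19), (-8, -19)) = 10.0 <-- minimum
d((-8, 5), (1, -1)) = 10.8167
d((-8, 5), (12, 1)) = 20.3961
d((-8, 5), (2, 14)) = 13.4536
d((-8, 5), (8, -20)) = 29.6816
d((-8, 5), (-8, -19)) = 24.0
d((1, -1), (12, 1)) = 11.1803
d((1, -1), (2, 14)) = 15.0333
d((1, -1), (8, -20)) = 20.2485
d((1, -1), (-8, -19)) = 20.1246
d((12, 1), (2, 14)) = 16.4012
d((12, 1), (8, -20)) = 21.3776
d((12, 1), (-8, -19)) = 28.2843
d((2, 14), (8, -20)) = 34.5254
d((2, 14), (-8, -19)) = 34.4819
d((8, -20), (-8, -19)) = 16.0312

Closest pair: (-18, -19) and (-8, -19) with distance 10.0

The closest pair is (-18, -19) and (-8, -19) with Euclidean distance 10.0. For 7 points, brute-force pairwise comparison is shown above. For large n, the divide-and-conquer algorithm (sort by x, recurse on halves, check the dividing strip) achieves O(n log n).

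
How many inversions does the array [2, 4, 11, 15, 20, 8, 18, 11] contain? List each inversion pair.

Finding inversions in [2, 4, 11, 15, 20, 8, 18, 11]:

(2, 5): arr[2]=11 > arr[5]=8
(3, 5): arr[3]=15 > arr[5]=8
(3, 7): arr[3]=15 > arr[7]=11
(4, 5): arr[4]=20 > arr[5]=8
(4, 6): arr[4]=20 > arr[6]=18
(4, 7): arr[4]=20 > arr[7]=11
(6, 7): arr[6]=18 > arr[7]=11

Total inversions: 7

The array has 7 inversion(s): (2,5), (3,5), (3,7), (4,5), (4,6), (4,7), (6,7). Each pair (i,j) satisfies i < j and arr[i] > arr[j].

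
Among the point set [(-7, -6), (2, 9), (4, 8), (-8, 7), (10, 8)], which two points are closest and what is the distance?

Computing all pairwise distances among 5 points:

d((-7, -6), (2, 9)) = 17.4929
d((-7, -6), (4, 8)) = 17.8045
d((-7, -6), (-8, 7)) = 13.0384
d((-7, -6), (10, 8)) = 22.0227
d((2, 9), (4, 8)) = 2.2361 <-- minimum
d((2, 9), (-8, 7)) = 10.198
d((2, 9), (10, 8)) = 8.0623
d((4, 8), (-8, 7)) = 12.0416
d((4, 8), (10, 8)) = 6.0
d((-8, 7), (10, 8)) = 18.0278

Closest pair: (2, 9) and (4, 8) with distance 2.2361

The closest pair is (2, 9) and (4, 8) with Euclidean distance 2.2361. For 5 points, brute-force pairwise comparison is shown above. For large n, the divide-and-conquer algorithm (sort by x, recurse on halves, check the dividing strip) achieves O(n log n).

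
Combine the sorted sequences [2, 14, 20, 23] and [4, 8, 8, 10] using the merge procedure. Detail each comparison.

Merging process:

Compare 2 vs 4: take 2 from left. Merged: [2]
Compare 14 vs 4: take 4 from right. Merged: [2, 4]
Compare 14 vs 8: take 8 from right. Merged: [2, 4, 8]
Compare 14 vs 8: take 8 from right. Merged: [2, 4, 8, 8]
Compare 14 vs 10: take 10 from right. Merged: [2, 4, 8, 8, 10]
Append remaining from left: [14, 20, 23]. Merged: [2, 4, 8, 8, 10, 14, 20, 23]

Final merged array: [2, 4, 8, 8, 10, 14, 20, 23]
Total comparisons: 5

The merged array is [2, 4, 8, 8, 10, 14, 20, 23], requiring 5 comparisons. The merge step runs in O(n) time where n is the total number of elements.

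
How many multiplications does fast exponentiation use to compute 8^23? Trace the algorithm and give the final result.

Computing 8^23 by squaring (build up from 8^1; each line after the first costs one multiplication):

8^1 = 8
8^2 = (8^1)^2 = 8^2 = 64
8^4 = (8^2)^2 = 64^2 = 4096
8^5 = 8 * 8^4 = 8 * 4096 = 32768
8^10 = (8^5)^2 = 32768^2 = 1073741824
8^11 = 8 * 8^10 = 8 * 1073741824 = 8589934592
8^22 = (8^11)^2 = 8589934592^2 = 73786976294838206464
8^23 = 8 * 8^22 = 8 * 73786976294838206464 = 590295810358705651712

Result: 590295810358705651712
Multiplications needed: 7 (7 lines after 8^1)

8^23 = 590295810358705651712. Using exponentiation by squaring, this requires 7 multiplications. The key idea: if the exponent is even, square the half-power; if odd, multiply by the base once.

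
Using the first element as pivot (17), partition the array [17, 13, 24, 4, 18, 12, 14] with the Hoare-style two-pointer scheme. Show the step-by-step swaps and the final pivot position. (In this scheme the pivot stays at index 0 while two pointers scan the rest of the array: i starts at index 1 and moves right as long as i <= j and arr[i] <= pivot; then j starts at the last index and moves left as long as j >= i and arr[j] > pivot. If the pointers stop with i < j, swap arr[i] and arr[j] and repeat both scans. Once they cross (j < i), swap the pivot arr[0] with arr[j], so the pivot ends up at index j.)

Hoare-style two-pointer partition with pivot = 17:

Initial array: [17, 13, 24, 4, 18, 12, 14]

Pointers start at i = 1, j = 6.
i stops at index 2 (arr[2]=24 > 17), j stops at index 6 (arr[6]=14 <= 17): swap arr[2] and arr[6], array becomes [17, 13, 14, 4, 18, 12, 24]
i stops at index 4 (arr[4]=18 > 17), j stops at index 5 (arr[5]=12 <= 17): swap arr[4] and arr[5], array becomes [17, 13, 14, 4, 12, 18, 24]
i ends at 5, j ends at 4: the pointers have crossed (j < i), so scanning stops.

Swap pivot arr[0] with arr[4] to place pivot at position 4: [12, 13, 14, 4, 17, 18, 24]
Pivot position: 4

After partitioning with pivot 17, the array becomes [12, 13, 14, 4, 17, 18, 24]. The pivot is placed at index 4. All elements to the left of the pivot are <= 17, and all elements to the right are > 17.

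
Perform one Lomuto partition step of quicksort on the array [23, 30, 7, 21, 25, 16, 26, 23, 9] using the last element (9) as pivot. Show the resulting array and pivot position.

Lomuto partition with pivot = 9:

Initial array: [23, 30, 7, 21, 25, 16, 26, 23, 9]

arr[0]=23 > 9: no swap
arr[1]=30 > 9: no swap
arr[2]=7 <= 9: swap with position 0, array becomes [7, 30, 23, 21, 25, 16, 26, 23, 9]
arr[3]=21 > 9: no swap
arr[4]=25 > 9: no swap
arr[5]=16 > 9: no swap
arr[6]=26 > 9: no swap
arr[7]=23 > 9: no swap

Place pivot at position 1: [7, 9, 23, 21, 25, 16, 26, 23, 30]
Pivot position: 1

After partitioning with pivot 9, the array becomes [7, 9, 23, 21, 25, 16, 26, 23, 30]. The pivot is placed at index 1. All elements to the left of the pivot are <= 9, and all elements to the right are > 9.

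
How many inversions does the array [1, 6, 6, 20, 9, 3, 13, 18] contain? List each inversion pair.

Finding inversions in [1, 6, 6, 20, 9, 3, 13, 18]:

(1, 5): arr[1]=6 > arr[5]=3
(2, 5): arr[2]=6 > arr[5]=3
(3, 4): arr[3]=20 > arr[4]=9
(3, 5): arr[3]=20 > arr[5]=3
(3, 6): arr[3]=20 > arr[6]=13
(3, 7): arr[3]=20 > arr[7]=18
(4, 5): arr[4]=9 > arr[5]=3

Total inversions: 7

The array has 7 inversion(s): (1,5), (2,5), (3,4), (3,5), (3,6), (3,7), (4,5). Each pair (i,j) satisfies i < j and arr[i] > arr[j].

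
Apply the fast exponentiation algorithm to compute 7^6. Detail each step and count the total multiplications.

Computing 7^6 by squaring (build up from 7^1; each line after the first costs one multiplication):

7^1 = 7
7^2 = (7^1)^2 = 7^2 = 49
7^3 = 7 * 7^2 = 7 * 49 = 343
7^6 = (7^3)^2 = 343^2 = 117649

Result: 117649
Multiplications needed: 3 (3 lines after 7^1)

7^6 = 117649. Using exponentiation by squaring, this requires 3 multiplications. The key idea: if the exponent is even, square the half-power; if odd, multiply by the base once.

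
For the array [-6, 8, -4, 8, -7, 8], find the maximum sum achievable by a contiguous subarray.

Using Kadane's algorithm on [-6, 8, -4, 8, -7, 8]:

Scanning through the array:
Position 1 (value 8): max_ending_here = 8, max_so_far = 8
Position 2 (value -4): max_ending_here = 4, max_so_far = 8
Position 3 (value 8): max_ending_here = 12, max_so_far = 12
Position 4 (value -7): max_ending_here = 5, max_so_far = 12
Position 5 (value 8): max_ending_here = 13, max_so_far = 13

Maximum subarray: [8, -4, 8, -7, 8]
Maximum sum: 13

The maximum subarray is [8, -4, 8, -7, 8] with sum 13. This subarray runs from index 1 to index 5.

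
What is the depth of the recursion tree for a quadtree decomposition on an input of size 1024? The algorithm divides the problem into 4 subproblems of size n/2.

For divide and conquer with division factor 2:

Problem sizes at each level:
Level 0: 1024
Level 1: 512
Level 2: 256
Level 3: 128
Level 4: 64
Level 5: 32
Level 6: 16
Level 7: 8
Level 8: 4
Level 9: 2
Level 10: 1

The root is level 0 and the size-1 base case is level 10 (the tree spans levels 0 through 10, i.e. 11 levels counting the root), so the depth is the number of divisions: log_2(1024) = 10

The recursion tree depth is log_2(1024) = 10. At each level, the problem size is divided by 2, so it takes 10 divisions to reduce to a base case of size 1. The algorithm makes 4 recursive calls at each level.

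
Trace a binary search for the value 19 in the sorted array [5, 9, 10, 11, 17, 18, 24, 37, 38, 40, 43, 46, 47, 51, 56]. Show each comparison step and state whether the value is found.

Binary search for 19 in [5, 9, 10, 11, 17, 18, 24, 37, 38, 40, 43, 46, 47, 51, 56]:

lo=0, hi=14, mid=7, arr[mid]=37 -> 37 > 19, search left half
lo=0, hi=6, mid=3, arr[mid]=11 -> 11 < 19, search right half
lo=4, hi=6, mid=5, arr[mid]=18 -> 18 < 19, search right half
lo=6, hi=6, mid=6, arr[mid]=24 -> 24 > 19, search left half
lo=6 > hi=5, target 19 not found

Binary search determines that 19 is not in the array after 4 comparisons. The search space was exhausted without finding the target.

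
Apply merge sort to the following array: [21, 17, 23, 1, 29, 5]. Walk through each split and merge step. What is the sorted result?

Merge sort trace:

Split: [21, 17, 23, 1, 29, 5] -> [21, 17, 23] and [1, 29, 5]
  Split: [21, 17, 23] -> [21] and [17, 23]
    Split: [17, 23] -> [17] and [23]
    Merge: [17] + [23] -> [17, 23]
  Merge: [21] + [17, 23] -> [17, 21, 23]
  Split: [1, 29, 5] -> [1] and [29, 5]
    Split: [29, 5] -> [29] and [5]
    Merge: [29] + [5] -> [5, 29]
  Merge: [1] + [5, 29] -> [1, 5, 29]
Merge: [17, 21, 23] + [1, 5, 29] -> [1, 5, 17, 21, 23, 29]

Final sorted array: [1, 5, 17, 21, 23, 29]

The merge sort proceeds by recursively splitting the array and merging sorted halves.
After all merges, the sorted array is [1, 5, 17, 21, 23, 29].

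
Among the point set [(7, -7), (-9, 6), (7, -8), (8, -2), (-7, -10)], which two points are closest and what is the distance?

Computing all pairwise distances among 5 points:

d((7, -7), (-9, 6)) = 20.6155
d((7, -7), (7, -8)) = 1.0 <-- minimum
d((7, -7), (8, -2)) = 5.099
d((7, -7), (-7, -10)) = 14.3178
d((-9, 6), (7, -8)) = 21.2603
d((-9, 6), (8, -2)) = 18.7883
d((-9, 6), (-7, -10)) = 16.1245
d((7, -8), (8, -2)) = 6.0828
d((7, -8), (-7, -10)) = 14.1421
d((8, -2), (-7, -10)) = 17.0

Closest pair: (7, -7) and (7, -8) with distance 1.0

The closest pair is (7, -7) and (7, -8) with Euclidean distance 1.0. For 5 points, brute-force pairwise comparison is shown above. For large n, the divide-and-conquer algorithm (sort by x, recurse on halves, check the dividing strip) achieves O(n log n).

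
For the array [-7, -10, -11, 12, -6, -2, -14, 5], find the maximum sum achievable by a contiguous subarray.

Using Kadane's algorithm on [-7, -10, -11, 12, -6, -2, -14, 5]:

Scanning through the array:
Position 1 (value -10): max_ending_here = -10, max_so_far = -7
Position 2 (value -11): max_ending_here = -11, max_so_far = -7
Position 3 (value 12): max_ending_here = 12, max_so_far = 12
Position 4 (value -6): max_ending_here = 6, max_so_far = 12
Position 5 (value -2): max_ending_here = 4, max_so_far = 12
Position 6 (value -14): max_ending_here = -10, max_so_far = 12
Position 7 (value 5): max_ending_here = 5, max_so_far = 12

Maximum subarray: [12]
Maximum sum: 12

The maximum subarray is [12] with sum 12. This subarray runs from index 3 to index 3.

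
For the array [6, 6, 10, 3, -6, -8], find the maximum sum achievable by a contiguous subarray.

Using Kadane's algorithm on [6, 6, 10, 3, -6, -8]:

Scanning through the array:
Position 1 (value 6): max_ending_here = 12, max_so_far = 12
Position 2 (value 10): max_ending_here = 22, max_so_far = 22
Position 3 (value 3): max_ending_here = 25, max_so_far = 25
Position 4 (value -6): max_ending_here = 19, max_so_far = 25
Position 5 (value -8): max_ending_here = 11, max_so_far = 25

Maximum subarray: [6, 6, 10, 3]
Maximum sum: 25

The maximum subarray is [6, 6, 10, 3] with sum 25. This subarray runs from index 0 to index 3.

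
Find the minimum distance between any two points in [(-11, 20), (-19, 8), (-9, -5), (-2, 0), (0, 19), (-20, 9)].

Computing all pairwise distances among 6 points:

d((-11, 20), (-19, 8)) = 14.4222
d((-11, 20), (-9, -5)) = 25.0799
d((-11, 20), (-2, 0)) = 21.9317
d((-11, 20), (0, 19)) = 11.0454
d((-11, 20), (-20, 9)) = 14.2127
d((-19, 8), (-9, -5)) = 16.4012
d((-19, 8), (-2, 0)) = 18.7883
d((-19, 8), (0, 19)) = 21.9545
d((-19, 8), (-20, 9)) = 1.4142 <-- minimum
d((-9, -5), (-2, 0)) = 8.6023
d((-9, -5), (0, 19)) = 25.632
d((-9, -5), (-20, 9)) = 17.8045
d((-2, 0), (0, 19)) = 19.105
d((-2, 0), (-20, 9)) = 20.1246
d((0, 19), (-20, 9)) = 22.3607

Closest pair: (-19, 8) and (-20, 9) with distance 1.4142

The closest pair is (-19, 8) and (-20, 9) with Euclidean distance 1.4142. For 6 points, brute-force pairwise comparison is shown above. For large n, the divide-and-conquer algorithm (sort by x, recurse on halves, check the dividing strip) achieves O(n log n).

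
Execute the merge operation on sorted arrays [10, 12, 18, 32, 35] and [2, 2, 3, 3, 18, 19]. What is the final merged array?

Merging process:

Compare 10 vs 2: take 2 from right. Merged: [2]
Compare 10 vs 2: take 2 from right. Merged: [2, 2]
Compare 10 vs 3: take 3 from right. Merged: [2, 2, 3]
Compare 10 vs 3: take 3 from right. Merged: [2, 2, 3, 3]
Compare 10 vs 18: take 10 from left. Merged: [2, 2, 3, 3, 10]
Compare 12 vs 18: take 12 from left. Merged: [2, 2, 3, 3, 10, 12]
Compare 18 vs 18: take 18 from left. Merged: [2, 2, 3, 3, 10, 12, 18]
Compare 32 vs 18: take 18 from right. Merged: [2, 2, 3, 3, 10, 12, 18, 18]
Compare 32 vs 19: take 19 from right. Merged: [2, 2, 3, 3, 10, 12, 18, 18, 19]
Append remaining from left: [32, 35]. Merged: [2, 2, 3, 3, 10, 12, 18, 18, 19, 32, 35]

Final merged array: [2, 2, 3, 3, 10, 12, 18, 18, 19, 32, 35]
Total comparisons: 9

The merged array is [2, 2, 3, 3, 10, 12, 18, 18, 19, 32, 35], requiring 9 comparisons. The merge step runs in O(n) time where n is the total number of elements.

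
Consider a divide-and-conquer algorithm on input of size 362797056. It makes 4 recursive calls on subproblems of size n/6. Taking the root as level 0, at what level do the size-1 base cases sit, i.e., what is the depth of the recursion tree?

For divide and conquer with division factor 6:

Problem sizes at each level:
Level 0: 362797056
Level 1: 60466176
Level 2: 10077696
Level 3: 1679616
Level 4: 279936
Level 5: 46656
Level 6: 7776
Level 7: 1296
Level 8: 216
Level 9: 36
Level 10: 6
Level 11: 1

The root is level 0 and the size-1 base case is level 11 (the tree spans levels 0 through 11, i.e. 12 levels counting the root), so the depth is the number of divisions: log_6(362797056) = 11

The recursion tree depth is log_6(362797056) = 11. At each level, the problem size is divided by 6, so it takes 11 divisions to reduce to a base case of size 1. The algorithm makes 4 recursive calls at each level.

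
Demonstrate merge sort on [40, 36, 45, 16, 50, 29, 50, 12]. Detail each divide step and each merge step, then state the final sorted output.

Merge sort trace:

Split: [40, 36, 45, 16, 50, 29, 50, 12] -> [40, 36, 45, 16] and [50, 29, 50, 12]
  Split: [40, 36, 45, 16] -> [40, 36] and [45, 16]
    Split: [40, 36] -> [40] and [36]
    Merge: [40] + [36] -> [36, 40]
    Split: [45, 16] -> [45] and [16]
    Merge: [45] + [16] -> [16, 45]
  Merge: [36, 40] + [16, 45] -> [16, 36, 40, 45]
  Split: [50, 29, 50, 12] -> [50, 29] and [50, 12]
    Split: [50, 29] -> [50] and [29]
    Merge: [50] + [29] -> [29, 50]
    Split: [50, 12] -> [50] and [12]
    Merge: [50] + [12] -> [12, 50]
  Merge: [29, 50] + [12, 50] -> [12, 29, 50, 50]
Merge: [16, 36, 40, 45] + [12, 29, 50, 50] -> [12, 16, 29, 36, 40, 45, 50, 50]

Final sorted array: [12, 16, 29, 36, 40, 45, 50, 50]

The merge sort proceeds by recursively splitting the array and merging sorted halves.
After all merges, the sorted array is [12, 16, 29, 36, 40, 45, 50, 50].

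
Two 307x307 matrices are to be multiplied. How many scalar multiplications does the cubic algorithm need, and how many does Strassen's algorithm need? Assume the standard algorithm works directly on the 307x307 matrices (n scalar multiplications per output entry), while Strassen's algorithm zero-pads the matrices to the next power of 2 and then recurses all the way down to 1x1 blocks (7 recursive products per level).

Matrix multiplication for 307x307 matrices:

Strassen's algorithm requires power-of-2 dimensions. Pad 307x307 to 512x512 (next power of 2).

Standard algorithm: 307^3 = 28934443 multiplications
Strassen's algorithm: 7^(log2(512)) = 7^9 = 40353607 multiplications
Difference: 28934443 - 40353607 = -11419164 (Strassen uses MORE here due to padding overhead — for small or just-over-power-of-2 n, padding can outweigh the per-level savings)

Standard: 28934443 multiplications (307^3). Strassen: 40353607 multiplications (7^9, after padding to 512x512). Strassen reduces 8 recursive multiplications to 7 at each level.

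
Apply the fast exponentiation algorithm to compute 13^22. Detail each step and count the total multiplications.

Computing 13^22 by squaring (build up from 13^1; each line after the first costs one multiplication):

13^1 = 13
13^2 = (13^1)^2 = 13^2 = 169
13^4 = (13^2)^2 = 169^2 = 28561
13^5 = 13 * 13^4 = 13 * 28561 = 371293
13^10 = (13^5)^2 = 371293^2 = 137858491849
13^11 = 13 * 13^10 = 13 * 137858491849 = 1792160394037
13^22 = (13^11)^2 = 1792160394037^2 = 3211838877954855105157369

Result: 3211838877954855105157369
Multiplications needed: 6 (6 lines after 13^1)

13^22 = 3211838877954855105157369. Using exponentiation by squaring, this requires 6 multiplications. The key idea: if the exponent is even, square the half-power; if odd, multiply by the base once.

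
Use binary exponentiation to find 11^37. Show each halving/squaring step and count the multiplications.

Computing 11^37 by squaring (build up from 11^1; each line after the first costs one multiplication):

11^1 = 11
11^2 = (11^1)^2 = 11^2 = 121
11^4 = (11^2)^2 = 121^2 = 14641
11^8 = (11^4)^2 = 14641^2 = 214358881
11^9 = 11 * 11^8 = 11 * 214358881 = 2357947691
11^18 = (11^9)^2 = 2357947691^2 = 5559917313492231481
11^36 = (11^18)^2 = 5559917313492231481^2 = 30912680532870672635673352936887453361
11^37 = 11 * 11^36 = 11 * 30912680532870672635673352936887453361 = 340039485861577398992406882305761986971

Result: 340039485861577398992406882305761986971
Multiplications needed: 7 (7 lines after 11^1)

11^37 = 340039485861577398992406882305761986971. Using exponentiation by squaring, this requires 7 multiplications. The key idea: if the exponent is even, square the half-power; if odd, multiply by the base once.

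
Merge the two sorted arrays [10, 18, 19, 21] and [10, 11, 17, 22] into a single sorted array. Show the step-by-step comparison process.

Merging process:

Compare 10 vs 10: take 10 from left. Merged: [10]
Compare 18 vs 10: take 10 from right. Merged: [10, 10]
Compare 18 vs 11: take 11 from right. Merged: [10, 10, 11]
Compare 18 vs 17: take 17 from right. Merged: [10, 10, 11, 17]
Compare 18 vs 22: take 18 from left. Merged: [10, 10, 11, 17, 18]
Compare 19 vs 22: take 19 from left. Merged: [10, 10, 11, 17, 18, 19]
Compare 21 vs 22: take 21 from left. Merged: [10, 10, 11, 17, 18, 19, 21]
Append remaining from right: [22]. Merged: [10, 10, 11, 17, 18, 19, 21, 22]

Final merged array: [10, 10, 11, 17, 18, 19, 21, 22]
Total comparisons: 7

The merged array is [10, 10, 11, 17, 18, 19, 21, 22], requiring 7 comparisons. The merge step runs in O(n) time where n is the total number of elements.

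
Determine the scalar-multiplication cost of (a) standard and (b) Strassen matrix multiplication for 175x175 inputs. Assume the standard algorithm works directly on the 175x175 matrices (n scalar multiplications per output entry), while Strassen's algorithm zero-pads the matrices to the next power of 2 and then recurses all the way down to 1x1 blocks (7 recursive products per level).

Matrix multiplication for 175x175 matrices:

Strassen's algorithm requires power-of-2 dimensions. Pad 175x175 to 256x256 (next power of 2).

Standard algorithm: 175^3 = 5359375 multiplications
Strassen's algorithm: 7^(log2(256)) = 7^8 = 5764801 multiplications
Difference: 5359375 - 5764801 = -405426 (Strassen uses MORE here due to padding overhead — for small or just-over-power-of-2 n, padding can outweigh the per-level savings)

Standard: 5359375 multiplications (175^3). Strassen: 5764801 multiplications (7^8, after padding to 256x256). Strassen reduces 8 recursive multiplications to 7 at each level.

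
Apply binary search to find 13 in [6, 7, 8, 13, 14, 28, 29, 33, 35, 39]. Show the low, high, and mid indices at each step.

Binary search for 13 in [6, 7, 8, 13, 14, 28, 29, 33, 35, 39]:

lo=0, hi=9, mid=4, arr[mid]=14 -> 14 > 13, search left half
lo=0, hi=3, mid=1, arr[mid]=7 -> 7 < 13, search right half
lo=2, hi=3, mid=2, arr[mid]=8 -> 8 < 13, search right half
lo=3, hi=3, mid=3, arr[mid]=13 -> Found target at index 3!

Binary search finds 13 at index 3 after 4 comparisons. The search repeatedly halves the search space by comparing with the middle element.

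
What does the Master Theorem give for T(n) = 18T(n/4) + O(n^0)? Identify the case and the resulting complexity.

Master Theorem for T(n) = 18T(n/4) + O(n^0):

a = 18, b = 4, c = 0
log_b(a) = log_4(18) = 2.0850

Case 1: c = 0 < log_4(18) = 2.0850
T(n) = O(n^(log_4 18))

For T(n) = 18T(n/4) + O(n^0): log_4(18) = 2.0850. This is Case 1 of the Master Theorem (c < log_b(a), work dominated by leaves), giving O(n^(log_4 18)).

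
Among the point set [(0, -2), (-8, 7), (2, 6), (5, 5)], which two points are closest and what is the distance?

Computing all pairwise distances among 4 points:

d((0, -2), (-8, 7)) = 12.0416
d((0, -2), (2, 6)) = 8.2462
d((0, -2), (5, 5)) = 8.6023
d((-8, 7), (2, 6)) = 10.0499
d((-8, 7), (5, 5)) = 13.1529
d((2, 6), (5, 5)) = 3.1623 <-- minimum

Closest pair: (2, 6) and (5, 5) with distance 3.1623

The closest pair is (2, 6) and (5, 5) with Euclidean distance 3.1623. For 4 points, brute-force pairwise comparison is shown above. For large n, the divide-and-conquer algorithm (sort by x, recurse on halves, check the dividing strip) achieves O(n log n).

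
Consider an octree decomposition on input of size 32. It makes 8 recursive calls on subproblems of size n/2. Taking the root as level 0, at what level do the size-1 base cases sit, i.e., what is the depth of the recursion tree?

For divide and conquer with division factor 2:

Problem sizes at each level:
Level 0: 32
Level 1: 16
Level 2: 8
Level 3: 4
Level 4: 2
Level 5: 1

The root is level 0 and the size-1 base case is level 5 (the tree spans levels 0 through 5, i.e. 6 levels counting the root), so the depth is the number of divisions: log_2(32) = 5

The recursion tree depth is log_2(32) = 5. At each level, the problem size is divided by 2, so it takes 5 divisions to reduce to a base case of size 1. The algorithm makes 8 recursive calls at each level.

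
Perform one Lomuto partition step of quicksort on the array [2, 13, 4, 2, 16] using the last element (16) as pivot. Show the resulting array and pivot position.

Lomuto partition with pivot = 16:

Initial array: [2, 13, 4, 2, 16]

arr[0]=2 <= 16: swap with position 0, array becomes [2, 13, 4, 2, 16]
arr[1]=13 <= 16: swap with position 1, array becomes [2, 13, 4, 2, 16]
arr[2]=4 <= 16: swap with position 2, array becomes [2, 13, 4, 2, 16]
arr[3]=2 <= 16: swap with position 3, array becomes [2, 13, 4, 2, 16]

Place pivot at position 4: [2, 13, 4, 2, 16]
Pivot position: 4

After partitioning with pivot 16, the array becomes [2, 13, 4, 2, 16]. The pivot is placed at index 4. All elements to the left of the pivot are <= 16, and all elements to the right are > 16.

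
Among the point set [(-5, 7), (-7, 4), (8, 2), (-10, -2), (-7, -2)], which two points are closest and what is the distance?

Computing all pairwise distances among 5 points:

d((-5, 7), (-7, 4)) = 3.6056
d((-5, 7), (8, 2)) = 13.9284
d((-5, 7), (-10, -2)) = 10.2956
d((-5, 7), (-7, -2)) = 9.2195
d((-7, 4), (8, 2)) = 15.1327
d((-7, 4), (-10, -2)) = 6.7082
d((-7, 4), (-7, -2)) = 6.0
d((8, 2), (-10, -2)) = 18.4391
d((8, 2), (-7, -2)) = 15.5242
d((-10, -2), (-7, -2)) = 3.0 <-- minimum

Closest pair: (-10, -2) and (-7, -2) with distance 3.0

The closest pair is (-10, -2) and (-7, -2) with Euclidean distance 3.0. For 5 points, brute-force pairwise comparison is shown above. For large n, the divide-and-conquer algorithm (sort by x, recurse on halves, check the dividing strip) achieves O(n log n).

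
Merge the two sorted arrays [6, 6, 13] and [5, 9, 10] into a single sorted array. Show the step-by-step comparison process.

Merging process:

Compare 6 vs 5: take 5 from right. Merged: [5]
Compare 6 vs 9: take 6 from left. Merged: [5, 6]
Compare 6 vs 9: take 6 from left. Merged: [5, 6, 6]
Compare 13 vs 9: take 9 from right. Merged: [5, 6, 6, 9]
Compare 13 vs 10: take 10 from right. Merged: [5, 6, 6, 9, 10]
Append remaining from left: [13]. Merged: [5, 6, 6, 9, 10, 13]

Final merged array: [5, 6, 6, 9, 10, 13]
Total comparisons: 5

The merged array is [5, 6, 6, 9, 10, 13], requiring 5 comparisons. The merge step runs in O(n) time where n is the total number of elements.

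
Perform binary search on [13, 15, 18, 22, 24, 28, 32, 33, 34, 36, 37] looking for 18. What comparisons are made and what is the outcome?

Binary search for 18 in [13, 15, 18, 22, 24, 28, 32, 33, 34, 36, 37]:

lo=0, hi=10, mid=5, arr[mid]=28 -> 28 > 18, search left half
lo=0, hi=4, mid=2, arr[mid]=18 -> Found target at index 2!

Binary search finds 18 at index 2 after 2 comparisons. The search repeatedly halves the search space by comparing with the middle element.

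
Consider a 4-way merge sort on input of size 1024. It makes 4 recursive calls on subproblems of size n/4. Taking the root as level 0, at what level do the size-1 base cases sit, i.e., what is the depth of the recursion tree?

For divide and conquer with division factor 4:

Problem sizes at each level:
Level 0: 1024
Level 1: 256
Level 2: 64
Level 3: 16
Level 4: 4
Level 5: 1

The root is level 0 and the size-1 base case is level 5 (the tree spans levels 0 through 5, i.e. 6 levels counting the root), so the depth is the number of divisions: log_4(1024) = 5

The recursion tree depth is log_4(1024) = 5. At each level, the problem size is divided by 4, so it takes 5 divisions to reduce to a base case of size 1. The algorithm makes 4 recursive calls at each level.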